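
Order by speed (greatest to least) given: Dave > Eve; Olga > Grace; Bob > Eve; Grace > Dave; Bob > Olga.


Constraints: Dave > Eve; Olga > Grace; Bob > Eve; Grace > Dave; Bob > Olga
Method: at each step, the next-highest is the one remaining person who never appears on the smaller side of a constraint between remaining people.
  Step 1: remaining {Dave, Eve, Olga, Bob, Grace}; on the smaller side: {Dave, Eve, Olga, Grace} → Bob is next (Bob > Eve; Bob > Olga).
  Step 2: remaining {Dave, Eve, Olga, Grace}; on the smaller side: {Dave, Eve, Grace} → Olga is next (Olga > Grace).
  Step 3: remaining {Dave, Eve, Grace}; on the smaller side: {Dave, Eve} → Grace is next (Grace > Dave).
  Step 4: remaining {Dave, Eve}; on the smaller side: {Eve} → Dave is next (Dave > Eve).
  Step 5: only Eve remains → lowest.
Final ranking (highest to lowest):

Bob > Olga > Grace > Dave > Eve


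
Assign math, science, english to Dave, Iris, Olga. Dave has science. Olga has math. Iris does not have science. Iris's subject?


From clues:
  Olga → math
  Dave → science
By elimination, Iris gets the remaining.

english


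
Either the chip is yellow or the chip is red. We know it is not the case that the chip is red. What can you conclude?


Disjunctive syllogism: P ∨ Q, ¬P ⊢ Q
Disjunction: the chip is yellow ∨ the chip is red
We know it is not the case that the chip is red.
By disjunctive syllogism, the other disjunct must be true.

The chip is yellow


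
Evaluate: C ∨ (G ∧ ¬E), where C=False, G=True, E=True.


C = False, G = True, E = True
Expression: C ∨ (G ∧ ¬E)
Step 1: ¬E = NOT True = False
Step 2: G ∧ ¬E = True AND False = False
Step 3: C ∨ (False) = False OR False = False

False


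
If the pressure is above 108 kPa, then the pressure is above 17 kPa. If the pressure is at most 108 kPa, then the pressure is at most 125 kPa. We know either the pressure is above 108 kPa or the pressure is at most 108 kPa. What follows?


Constructive dilemma: (P → Q) ∧ (R → S), P ∨ R ⊢ Q ∨ S
Premise 1: the pressure is above 108 kPa → the pressure is above 17 kPa
Premise 2: the pressure is at most 108 kPa → the pressure is at most 125 kPa
Premise 3: the pressure is above 108 kPa ∨ the pressure is at most 108 kPa
Case 1: Assuming the pressure is above 108 kPa, then by Premise 1, the pressure is above 17 kPa.
Case 2: Assuming the pressure is at most 108 kPa, then by Premise 2, the pressure is at most 125 kPa.
Since one of the pressure is above 108 kPa or the pressure is at most 108 kPa must hold, we get the pressure is above 17 kPa or the pressure is at most 125 kPa.

The pressure is above 17 kPa or the pressure is at most 125 kPa.


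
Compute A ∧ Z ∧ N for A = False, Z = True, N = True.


A = False, Z = True, N = True
Step 1: A ∧ Z = False AND True = False
Step 2: (False) ∧ N = (False) AND True = False
AND is true only when ALL operands are true.

False


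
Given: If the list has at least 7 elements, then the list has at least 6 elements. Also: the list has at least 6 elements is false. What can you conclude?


Modus tollens: P → Q, ¬Q ⊢ ¬P
P: the list has at least 7 elements
Q: the list has at least 6 elements
We have P → Q and Q is false.
By modus tollens, P must be false.

It is not the case that the list has at least 7 elements


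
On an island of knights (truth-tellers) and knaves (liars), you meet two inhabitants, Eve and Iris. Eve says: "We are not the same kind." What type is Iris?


Eve says: "We are not the same kind."
Case 1: Eve is a Knight (truth-teller)
  Statement is true → they ARE different → Iris is a Knave
Case 2: Eve is a Knave (liar)
  Statement is false → they are NOT different → Iris is a Knave
In both cases, Iris is a Knave.

Knave


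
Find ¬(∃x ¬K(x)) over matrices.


Original: ∃x ¬K(x)
Rule: ¬∀→∃, ¬∃→∀, negate predicate.
Negation: ∀x K(x)

∀x K(x)


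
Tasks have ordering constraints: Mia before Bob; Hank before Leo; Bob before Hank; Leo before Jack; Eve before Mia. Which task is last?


Constraints: Mia before Bob; Hank before Leo; Bob before Hank; Leo before Jack; Eve before Mia
The last task can have nothing scheduled after it, so it must never appear on the left of a 'before'.
Tasks appearing before some other task: Mia, Hank, Bob, Leo, Eve.
The only task not in that list is Jack → it is last.

Jack


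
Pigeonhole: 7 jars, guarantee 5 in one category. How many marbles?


Pigeonhole: to guarantee k in one of n categories, need (k-1)×n + 1.
k = 5, n = 7
Minimum = (5-1) × 7 + 1 = 4 × 7 + 1

29


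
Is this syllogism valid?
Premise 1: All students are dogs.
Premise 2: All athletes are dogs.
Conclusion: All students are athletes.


Premise 1: All students are dogs.
Premise 2: All athletes are dogs.
Conclusion: All students are athletes.
Fallacy: undistributed middle. dogs is predicate in both.
Counterexample: students and athletes could be disjoint subsets of dogs.

Invalid


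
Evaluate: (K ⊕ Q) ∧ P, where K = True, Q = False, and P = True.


K = True, Q = False, P = True
Step 1: K ⊕ Q = True XOR False = True
Step 2: True ∧ P = True AND True = True
XOR true when exactly one of K,Q is true; then AND with P.

True


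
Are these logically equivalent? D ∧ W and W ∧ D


Expression 1: D ∧ W
Expression 2: W ∧ D
Truth table (D W | Expr1 Expr2):
  T T |   T     T
  T F |   F     F
  F T |   F     F
  F F |   F     F
All 4 rows agree, so the expressions are logically equivalent.

Yes


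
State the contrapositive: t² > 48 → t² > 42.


Original: If t² > 48, then t² > 42
Contrapositive: If ¬Q, then ¬P
Negate Q: not (t² > 42)
Negate P: not (t² > 48)

If not (t² > 42), then not (t² > 48).


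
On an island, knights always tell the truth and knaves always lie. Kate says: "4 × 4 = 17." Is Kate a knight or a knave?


Statement: "4 × 4 = 17."
Actual: 4 × 4 = 16
Claimed: 17
Statement is FALSE → Kate lies → Knave

Knave


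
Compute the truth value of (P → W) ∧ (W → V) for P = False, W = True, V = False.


P = False, W = True, V = False
Step 1: P → W is false only when P=True and W=False. Result: True
Step 2: W → V is false only when W=True and V=False. Result: False
Step 3: True ∧ False = False

False


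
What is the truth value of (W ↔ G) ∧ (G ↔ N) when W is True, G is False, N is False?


W = True, G = False, N = False
Step 1: W ↔ G is true when W and G have the same value. Result: False
Step 2: G ↔ N is true when G and N have the same value. Result: True
Step 3: False ∧ True = False

False


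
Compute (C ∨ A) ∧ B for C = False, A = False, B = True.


C = False, A = False, B = True
Step 1: C ∨ A = False OR False = False
Step 2: False ∧ B = False AND True = False
OR is true when at least one operand is true; AND requires both.

False


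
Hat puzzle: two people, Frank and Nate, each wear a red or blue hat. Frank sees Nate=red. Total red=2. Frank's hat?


Total red = 2, Nate = red
Red accounted for: 1
Remaining for Frank: 1
Frank's hat is red.

red


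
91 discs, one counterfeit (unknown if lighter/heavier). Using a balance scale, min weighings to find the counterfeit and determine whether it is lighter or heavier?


Let n = 91. 182 possibilities (n discs × lighter/heavier); each weighing has 3 outcomes.
Bound for k weighings: say the first weighing puts j discs on each pan. If it tips, the 2j weighed discs remain suspects (each with a known direction) and k-1 weighings give 3^(k-1) outcomes; 3^(k-1) is odd, so 2j ≤ 3^(k-1) - 1. If it balances, the n - 2j unweighed discs remain with direction unknown: 2(n - 2j) ≤ 3^(k-1) - 1 by the same parity argument. Adding, n ≤ (3^(k-1) - 1) + (3^(k-1) - 1)/2 = (3^k - 3)/2, and the classical three-group strategy achieves this (3 discs in 2 weighings, 12 in 3, 39 in 4, 120 in 5).
So we need the smallest k with (3^k - 3)/2 ≥ 91.
k = 4: (3^4 - 3)/2 = 39 < 91 ✗
k = 5: (3^5 - 3)/2 = 120 ≥ 91 ✓

5


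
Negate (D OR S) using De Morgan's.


De Morgan's law: ¬(P ∨ Q) ≡ ¬P ∧ ¬Q
¬(D ∨ S) = ¬D ∧ ¬S

¬D ∧ ¬S


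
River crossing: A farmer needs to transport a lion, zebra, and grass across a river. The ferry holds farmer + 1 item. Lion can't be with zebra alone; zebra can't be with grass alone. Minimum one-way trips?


1. farmer+zebra → 2. farmer ← 3. farmer+lion → 4. farmer+zebra ← 5. farmer+grass → 6. farmer ← 7. farmer+zebra →
Minimum trips = 7

7


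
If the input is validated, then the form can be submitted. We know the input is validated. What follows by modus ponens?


Modus ponens: P → Q, P ⊢ Q
P: the input is validated
Q: the form can be submitted
We have P → Q and P is true.
By modus ponens, Q must be true.

The form can be submitted


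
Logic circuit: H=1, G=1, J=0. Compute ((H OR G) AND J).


H OR G = 1|1 = 1
1 AND 0 = 0

0


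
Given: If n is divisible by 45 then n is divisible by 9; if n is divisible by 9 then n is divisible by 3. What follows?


Hypothetical syllogism: P → Q, Q → R ⊢ P → R
Premise 1: n is divisible by 45 → n is divisible by 9
Premise 2: n is divisible by 9 → n is divisible by 3
Chain the implications: the middle term (n is divisible by 9) links the two.
Conclusion: If n is divisible by 45, then n is divisible by 3.

If n is divisible by 45, then n is divisible by 3.


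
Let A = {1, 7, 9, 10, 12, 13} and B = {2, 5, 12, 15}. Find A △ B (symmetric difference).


A = {1, 7, 9, 10, 12, 13}
B = {2, 5, 12, 15}
Operation: symmetric difference
In A only: [1, 7, 9, 10, 13], in B only: [2, 5, 15]

{1, 2, 5, 7, 9, 10, 13, 15}


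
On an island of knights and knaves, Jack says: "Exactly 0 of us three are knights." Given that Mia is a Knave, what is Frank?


Jack claims exactly 0 knights among Jack, Mia, Frank.
Given: Mia is a Knave.

Case 1: Jack is a Knight (tells truth)
  Then exactly 0 of the three are knights.
  Counting Jack, Mia: 1 knight(s) so far. Need -1 more → impossible.
Case 2: Jack is a Knave (lies)
  Then the count is NOT 0.
  If Frank = Knave, count = 0 = 0 → claim would be true, contradicts lie.
  If Frank = Knight, count = 1 ≠ 0 → lie confirmed ✓

Frank is a Knight.

Knight


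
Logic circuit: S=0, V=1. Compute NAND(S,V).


S AND V = 0
NOT(0) = 1

1


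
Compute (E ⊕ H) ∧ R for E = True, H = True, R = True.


E = True, H = True, R = True
Step 1: E ⊕ H = True XOR True = False
Step 2: False ∧ R = False AND True = False
XOR true when exactly one of E,H is true; then AND with R.

False


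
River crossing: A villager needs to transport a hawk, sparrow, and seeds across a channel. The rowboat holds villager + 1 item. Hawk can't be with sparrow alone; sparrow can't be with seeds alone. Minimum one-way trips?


1. villager+sparrow → 2. villager ← 3. villager+hawk → 4. villager+sparrow ← 5. villager+seeds → 6. villager ← 7. villager+sparrow →
Minimum trips = 7

7


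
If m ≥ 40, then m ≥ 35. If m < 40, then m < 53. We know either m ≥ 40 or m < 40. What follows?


Constructive dilemma: (P → Q) ∧ (R → S), P ∨ R ⊢ Q ∨ S
Premise 1: m ≥ 40 → m ≥ 35
Premise 2: m < 40 → m < 53
Premise 3: m ≥ 40 ∨ m < 40
Case 1: Assuming m ≥ 40, then by Premise 1, m ≥ 35.
Case 2: Assuming m < 40, then by Premise 2, m < 53.
Since one of m ≥ 40 or m < 40 must hold, we get m ≥ 35 or m < 53.

m ≥ 35 or m < 53.


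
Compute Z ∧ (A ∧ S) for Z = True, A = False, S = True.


Z = True, A = False, S = True
Step 1: A ∧ S = False AND True = False
Step 2: Z ∧ False = True AND False = False
AND is true only when ALL operands are true.

False


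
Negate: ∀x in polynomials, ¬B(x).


Original: ∀x ¬B(x)
Rule: ¬∀→∃, ¬∃→∀, negate predicate.
Negation: ∃x B(x)

∃x B(x)


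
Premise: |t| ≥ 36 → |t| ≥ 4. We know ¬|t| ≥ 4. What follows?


Modus tollens: P → Q, ¬Q ⊢ ¬P
P: |t| ≥ 36
Q: |t| ≥ 4
We have P → Q and Q is false.
By modus tollens, P must be false.

It is not the case that |t| ≥ 36


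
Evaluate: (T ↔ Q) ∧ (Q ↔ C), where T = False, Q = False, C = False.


T = False, Q = False, C = False
Step 1: T ↔ Q is true when T and Q have the same value. Result: True
Step 2: Q ↔ C is true when Q and C have the same value. Result: True
Step 3: True ∧ True = True

True


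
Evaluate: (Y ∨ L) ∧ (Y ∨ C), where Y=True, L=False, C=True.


Y = True, L = False, C = True
Expression: (Y ∨ L) ∧ (Y ∨ C)
Step 1: Y ∨ L = True OR False = True
Step 2: Y ∨ C = True OR True = True
Step 3: (True) ∧ (True) = True AND True = True

True


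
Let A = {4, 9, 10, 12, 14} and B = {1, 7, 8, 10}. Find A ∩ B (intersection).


A = {4, 9, 10, 12, 14}
B = {1, 7, 8, 10}
Operation: intersection
Elements in both: 10

{10}


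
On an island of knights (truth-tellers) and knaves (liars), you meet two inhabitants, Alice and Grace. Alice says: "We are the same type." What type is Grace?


Alice says: "We are the same type."
Case 1: Alice is a Knight (truth-teller)
  Statement is true → they ARE the same → Grace is also a Knight
Case 2: Alice is a Knave (liar)
  Statement is false → they are NOT the same → Grace is a Knight
In both cases, Grace is a Knight.

Knight


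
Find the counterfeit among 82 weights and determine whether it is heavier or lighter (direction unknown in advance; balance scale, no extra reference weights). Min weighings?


Let n = 82. 164 possibilities (n weights × lighter/heavier); each weighing has 3 outcomes.
Bound for k weighings: say the first weighing puts j weights on each pan. If it tips, the 2j weighed weights remain suspects (each with a known direction) and k-1 weighings give 3^(k-1) outcomes; 3^(k-1) is odd, so 2j ≤ 3^(k-1) - 1. If it balances, the n - 2j unweighed weights remain with direction unknown: 2(n - 2j) ≤ 3^(k-1) - 1 by the same parity argument. Adding, n ≤ (3^(k-1) - 1) + (3^(k-1) - 1)/2 = (3^k - 3)/2, and the classical three-group strategy achieves this (3 weights in 2 weighings, 12 in 3, 39 in 4, 120 in 5).
So we need the smallest k with (3^k - 3)/2 ≥ 82.
k = 4: (3^4 - 3)/2 = 39 < 82 ✗
k = 5: (3^5 - 3)/2 = 120 ≥ 82 ✓

5


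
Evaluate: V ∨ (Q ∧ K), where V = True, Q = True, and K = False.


V = True, Q = True, K = False
Step 1: Q ∧ K = True AND False = False
Step 2: V ∨ False = True OR False = True
AND evaluated first (higher precedence); then OR applied.

True


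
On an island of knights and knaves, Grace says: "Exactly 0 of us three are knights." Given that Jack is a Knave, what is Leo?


Grace claims exactly 0 knights among Grace, Jack, Leo.
Given: Jack is a Knave.

Case 1: Grace is a Knight (tells truth)
  Then exactly 0 of the three are knights.
  Counting Grace, Jack: 1 knight(s) so far. Need -1 more → impossible.
Case 2: Grace is a Knave (lies)
  Then the count is NOT 0.
  If Leo = Knave, count = 0 = 0 → claim would be true, contradicts lie.
  If Leo = Knight, count = 1 ≠ 0 → lie confirmed ✓

Leo is a Knight.

Knight


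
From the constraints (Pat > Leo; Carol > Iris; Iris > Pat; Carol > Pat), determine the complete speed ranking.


Constraints: Pat > Leo; Carol > Iris; Iris > Pat; Carol > Pat
Method: at each step, the next-highest is the one remaining person who never appears on the smaller side of a constraint between remaining people.
  Step 1: remaining {Carol, Iris, Pat, Leo}; on the smaller side: {Iris, Pat, Leo} → Carol is next (Carol > Iris; Carol > Pat).
  Step 2: remaining {Iris, Pat, Leo}; on the smaller side: {Pat, Leo} → Iris is next (Iris > Pat).
  Step 3: remaining {Pat, Leo}; on the smaller side: {Leo} → Pat is next (Pat > Leo).
  Step 4: only Leo remains → lowest.
Final ranking (highest to lowest):

Carol > Iris > Pat > Leo


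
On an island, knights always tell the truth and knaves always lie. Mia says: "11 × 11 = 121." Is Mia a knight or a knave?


Statement: "11 × 11 = 121."
Actual: 11 × 11 = 121
Claimed: 121
Statement is TRUE → Mia tells the truth → Knight

Knight


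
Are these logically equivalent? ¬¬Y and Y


Expression 1: ¬¬Y
Expression 2: Y
Truth table (Y | Expr1 Expr2):
  T |   T     T
  F |   F     F
All 2 rows agree, so the expressions are logically equivalent.

Yes


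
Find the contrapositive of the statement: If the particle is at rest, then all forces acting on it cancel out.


Original: If the particle is at rest, then all forces acting on it cancel out
Contrapositive: If ¬Q, then ¬P
Negate Q: not (all forces acting on it cancel out)
Negate P: not (the particle is at rest)

If not (all forces acting on it cancel out), then not (the particle is at rest).


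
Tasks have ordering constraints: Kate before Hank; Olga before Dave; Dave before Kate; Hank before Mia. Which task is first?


Constraints: Kate before Hank; Olga before Dave; Dave before Kate; Hank before Mia
The first task can have nothing scheduled before it, so it must never appear on the right of a 'before'.
Tasks appearing after some 'before': Hank, Dave, Kate, Mia.
The only task not in that list is Olga → it is first.

Olga


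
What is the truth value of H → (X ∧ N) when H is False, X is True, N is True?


H = False, X = True, N = True
Step 1: X ∧ N = True AND True = True
Step 2: H → (True): false only when H=True and consequent=False.
Result: True

True


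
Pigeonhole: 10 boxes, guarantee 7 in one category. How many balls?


Pigeonhole: to guarantee k in one of n categories, need (k-1)×n + 1.
k = 7, n = 10
Minimum = (7-1) × 10 + 1 = 6 × 10 + 1

61


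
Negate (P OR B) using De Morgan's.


De Morgan's law: ¬(P ∨ Q) ≡ ¬P ∧ ¬Q
¬(P ∨ B) = ¬P ∧ ¬B

¬P ∧ ¬B


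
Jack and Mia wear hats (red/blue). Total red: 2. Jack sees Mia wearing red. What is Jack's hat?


Total red = 2, Mia = red
Red accounted for: 1
Remaining for Jack: 1
Jack's hat is red.

red


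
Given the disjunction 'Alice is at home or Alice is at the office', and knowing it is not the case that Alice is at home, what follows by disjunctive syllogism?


Disjunctive syllogism: P ∨ Q, ¬P ⊢ Q
Disjunction: Alice is at home ∨ Alice is at the office
We know it is not the case that Alice is at home.
By disjunctive syllogism, the other disjunct must be true.

Alice is at the office


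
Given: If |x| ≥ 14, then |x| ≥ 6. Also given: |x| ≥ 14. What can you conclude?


Modus ponens: P → Q, P ⊢ Q
P: |x| ≥ 14
Q: |x| ≥ 6
We have P → Q and P is true.
By modus ponens, Q must be true.

|x| ≥ 6


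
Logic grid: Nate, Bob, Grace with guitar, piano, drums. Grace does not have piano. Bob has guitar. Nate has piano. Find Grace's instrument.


From clues:
  Nate → piano
  Bob → guitar
By elimination, Grace gets the remaining.

drums


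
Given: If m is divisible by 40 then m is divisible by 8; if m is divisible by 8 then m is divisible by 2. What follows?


Hypothetical syllogism: P → Q, Q → R ⊢ P → R
Premise 1: m is divisible by 40 → m is divisible by 8
Premise 2: m is divisible by 8 → m is divisible by 2
Chain the implications: the middle term (m is divisible by 8) links the two.
Conclusion: If m is divisible by 40, then m is divisible by 2.

If m is divisible by 40, then m is divisible by 2.


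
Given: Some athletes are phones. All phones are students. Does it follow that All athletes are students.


Premise 1: Some athletes are phones.
Premise 2: All phones are students.
Conclusion: All athletes are students.
Fallacy: illicit minor. The minor term (athletes) is distributed in the conclusion ('All athletes ...') but undistributed in its premise ('Some athletes are phones' doesn't cover all athletes).
Only 'Some athletes are students' follows, not 'All'.

Invalid


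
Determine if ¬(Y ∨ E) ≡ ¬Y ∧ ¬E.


Expression 1: ¬(Y ∨ E)
Expression 2: ¬Y ∧ ¬E
Truth table (Y E | Expr1 Expr2):
  T T |   F     F
  T F |   F     F
  F T |   F     F
  F F |   T     T
All 4 rows agree, so the expressions are logically equivalent.

Yes


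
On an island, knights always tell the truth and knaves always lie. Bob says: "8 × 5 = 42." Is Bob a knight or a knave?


Statement: "8 × 5 = 42."
Actual: 8 × 5 = 40
Claimed: 42
Statement is FALSE → Bob lies → Knave

Knave


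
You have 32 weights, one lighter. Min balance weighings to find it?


Each weighing has 3 outcomes (left heavy / balance / right heavy), so k weighings distinguish at most 3^k cases; splitting into three near-equal groups achieves this.
Need 3^k ≥ 32: 3^3 = 27 < 32 ≤ 3^4 = 81
k = ⌈log₃(32)⌉ = 4

4


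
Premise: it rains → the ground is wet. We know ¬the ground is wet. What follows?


Modus tollens: P → Q, ¬Q ⊢ ¬P
P: it rains
Q: the ground is wet
We have P → Q and Q is false.
By modus tollens, P must be false.

It is not the case that it rains


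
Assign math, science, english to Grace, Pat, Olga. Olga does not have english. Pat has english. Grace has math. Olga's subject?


From clues:
  Pat → english
  Grace → math
By elimination, Olga gets the remaining.

science


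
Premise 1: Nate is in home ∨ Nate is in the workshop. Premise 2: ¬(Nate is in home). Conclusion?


Disjunctive syllogism: P ∨ Q, ¬P ⊢ Q
Disjunction: Nate is in home ∨ Nate is in the workshop
We know it is not the case that Nate is in home.
By disjunctive syllogism, the other disjunct must be true.

Nate is in the workshop


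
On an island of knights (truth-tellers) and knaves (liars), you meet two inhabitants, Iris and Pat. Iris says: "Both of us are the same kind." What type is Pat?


Iris says: "Both of us are the same kind."
Case 1: Iris is a Knight (truth-teller)
  Statement is true → they ARE the same → Pat is also a Knight
Case 2: Iris is a Knave (liar)
  Statement is false → they are NOT the same → Pat is a Knight
In both cases, Pat is a Knight.

Knight


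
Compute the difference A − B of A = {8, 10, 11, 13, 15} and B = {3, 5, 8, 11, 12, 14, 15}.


A = {8, 10, 11, 13, 15}
B = {3, 5, 8, 11, 12, 14, 15}
Operation: difference A − B
In A but not B: 10, 13

{10, 13}


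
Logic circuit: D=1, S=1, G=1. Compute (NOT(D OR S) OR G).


D OR S = 1
NOT(1) = 0
0 OR 1 = 1

1


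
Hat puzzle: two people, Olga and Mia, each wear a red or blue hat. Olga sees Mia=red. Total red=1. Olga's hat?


Total red = 1, Mia = red
Red accounted for: 1
Remaining for Olga: 0
Olga's hat is blue.

blue


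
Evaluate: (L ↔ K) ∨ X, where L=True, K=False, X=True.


L = True, K = False, X = True
Expression: (L ↔ K) ∨ X
Step 1: L ↔ K = (True iff False) (true when values match) = False
Step 2: (False) ∨ X = False OR True = True

True


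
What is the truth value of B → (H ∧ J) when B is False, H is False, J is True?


B = False, H = False, J = True
Step 1: H ∧ J = False AND True = False
Step 2: B → (False): false only when B=True and consequent=False.
Result: True

True


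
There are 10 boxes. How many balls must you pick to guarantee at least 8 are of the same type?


Pigeonhole: to guarantee k in one of n categories, need (k-1)×n + 1.
k = 8, n = 10
Minimum = (8-1) × 10 + 1 = 7 × 10 + 1

71


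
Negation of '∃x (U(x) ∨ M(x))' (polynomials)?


Original: ∃x (U(x) ∨ M(x))
Rule: ¬∀→∃, ¬∃→∀, negate predicate.
Negation: ∀x (¬U(x) ∧ ¬M(x))

∀x (¬U(x) ∧ ¬M(x))


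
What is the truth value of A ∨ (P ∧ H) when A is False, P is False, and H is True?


A = False, P = False, H = True
Step 1: P ∧ H = False AND True = False
Step 2: A ∨ False = False OR False = False
AND evaluated first (higher precedence); then OR applied.

False


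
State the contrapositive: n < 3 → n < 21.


Original: If n < 3, then n < 21
Contrapositive: If ¬Q, then ¬P
Negate Q: not (n < 21)
Negate P: not (n < 3)

If not (n < 21), then not (n < 3).


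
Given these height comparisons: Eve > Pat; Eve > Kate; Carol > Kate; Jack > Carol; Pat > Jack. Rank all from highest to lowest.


Constraints: Eve > Pat; Eve > Kate; Carol > Kate; Jack > Carol; Pat > Jack
Method: at each step, the next-highest is the one remaining person who never appears on the smaller side of a constraint between remaining people.
  Step 1: remaining {Pat, Kate, Eve, Carol, Jack}; on the smaller side: {Pat, Kate, Carol, Jack} → Eve is next (Eve > Pat; Eve > Kate).
  Step 2: remaining {Pat, Kate, Carol, Jack}; on the smaller side: {Kate, Carol, Jack} → Pat is next (Pat > Jack).
  Step 3: remaining {Kate, Carol, Jack}; on the smaller side: {Kate, Carol} → Jack is next (Jack > Carol).
  Step 4: remaining {Kate, Carol}; on the smaller side: {Kate} → Carol is next (Carol > Kate).
  Step 5: only Kate remains → lowest.
Final ranking (highest to lowest):

Eve > Pat > Jack > Carol > Kate


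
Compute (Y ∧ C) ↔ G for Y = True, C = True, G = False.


Y = True, C = True, G = False
Step 1: Y ∧ C = True AND True = True
Step 2: (True) ↔ G: true when both sides have same truth value.
Result: True ↔ False = False

False


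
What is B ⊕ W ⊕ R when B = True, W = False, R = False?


B = True, W = False, R = False
Step 1: B ⊕ W = True XOR False = True
Step 2: True ⊕ R = True XOR False = True
XOR is true when an odd number of operands are true.

True


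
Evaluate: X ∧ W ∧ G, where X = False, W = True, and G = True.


X = False, W = True, G = True
Step 1: X ∧ W = False AND True = False
Step 2: (False) ∧ G = (False) AND True = False
AND is true only when ALL operands are true.

False


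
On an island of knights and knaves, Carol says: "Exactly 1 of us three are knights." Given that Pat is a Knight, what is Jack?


Carol claims exactly 1 knights among Carol, Pat, Jack.
Given: Pat is a Knight.

Case 1: Carol is a Knight (tells truth)
  Then exactly 1 of the three are knights.
  Counting Carol, Pat: 2 knight(s) so far. Need -1 more → impossible.
Case 2: Carol is a Knave (lies)
  Then the count is NOT 1.
  If Jack = Knave, count = 1 = 1 → claim would be true, contradicts lie.
  If Jack = Knight, count = 2 ≠ 1 → lie confirmed ✓

Jack is a Knight.

Knight


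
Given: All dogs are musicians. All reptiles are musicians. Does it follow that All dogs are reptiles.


Premise 1: All dogs are musicians.
Premise 2: All reptiles are musicians.
Conclusion: All dogs are reptiles.
Fallacy: undistributed middle. musicians is predicate in both.
Counterexample: dogs and reptiles could be disjoint subsets of musicians.

Invalid


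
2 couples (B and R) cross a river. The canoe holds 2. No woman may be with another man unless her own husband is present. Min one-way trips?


Label couples B and R.
1. WB+WR → (far: WB,WR; near: HB,HR)
2. WB ←   (far: WR; near: HB,HR,WB)
3. HB+HR → (far: HB,HR,WR; near: WB)
4. HB ←   (far: HR,WR; near: HB,WB)  — HB returns, since WB is alone on near bank
5. HB+WB → (far: all four; near: empty)
Every state respects the constraint.
Minimum trips = 5

5


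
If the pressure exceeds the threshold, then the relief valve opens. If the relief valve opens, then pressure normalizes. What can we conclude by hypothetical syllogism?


Hypothetical syllogism: P → Q, Q → R ⊢ P → R
Premise 1: the pressure exceeds the threshold → the relief valve opens
Premise 2: the relief valve opens → pressure normalizes
Chain the implications: the middle term (the relief valve opens) links the two.
Conclusion: If the pressure exceeds the threshold, then pressure normalizes.

If the pressure exceeds the threshold, then pressure normalizes.


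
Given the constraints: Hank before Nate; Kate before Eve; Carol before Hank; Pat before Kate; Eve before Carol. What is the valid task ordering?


Constraints: Hank before Nate; Kate before Eve; Carol before Hank; Pat before Kate; Eve before Carol
Method: repeatedly schedule the remaining task that has no remaining task required before it.
  Step 1: remaining {Eve, Pat, Carol, Kate, Nate, Hank}; every task except Pat still has a predecessor pending → schedule Pat.
  Step 2: remaining {Eve, Carol, Kate, Nate, Hank}; every task except Kate still has a predecessor pending → schedule Kate.
  Step 3: remaining {Eve, Carol, Nate, Hank}; every task except Eve still has a predecessor pending → schedule Eve.
  Step 4: remaining {Carol, Nate, Hank}; every task except Carol still has a predecessor pending → schedule Carol.
  Step 5: remaining {Nate, Hank}; every task except Hank still has a predecessor pending → schedule Hank.
  Step 6: only Nate remains → schedule Nate.
Resulting order:

Pat → Kate → Eve → Carol → Hank → Nate


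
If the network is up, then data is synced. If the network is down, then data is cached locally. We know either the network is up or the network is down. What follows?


Constructive dilemma: (P → Q) ∧ (R → S), P ∨ R ⊢ Q ∨ S
Premise 1: the network is up → data is synced
Premise 2: the network is down → data is cached locally
Premise 3: the network is up ∨ the network is down
Case 1: Assuming the network is up, then by Premise 1, data is synced.
Case 2: Assuming the network is down, then by Premise 2, data is cached locally.
Since one of the network is up or the network is down must hold, we get data is synced or data is cached locally.

Data is synced or data is cached locally.


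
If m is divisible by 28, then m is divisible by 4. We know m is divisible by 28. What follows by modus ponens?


Modus ponens: P → Q, P ⊢ Q
P: m is divisible by 28
Q: m is divisible by 4
We have P → Q and P is true.
By modus ponens, Q must be true.

m is divisible by 4


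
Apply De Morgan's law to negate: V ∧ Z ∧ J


De Morgan's law: ¬(P ∧ Q ∧ R) ≡ ¬P ∨ ¬Q ∨ ¬R
¬(V ∧ Z ∧ J) = ¬V ∨ ¬Z ∨ ¬J

¬V ∨ ¬Z ∨ ¬J


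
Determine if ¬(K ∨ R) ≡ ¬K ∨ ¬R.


Expression 1: ¬(K ∨ R)
Expression 2: ¬K ∨ ¬R
Truth table (K R | Expr1 Expr2):
  T T |   F     F
  T F |   F     T   ← differ
  F T |   F     T   ← differ
  F F |   T     T
Counterexample: K=T, R=F gives Expr1 = F but Expr2 = T, so the expressions are NOT logically equivalent.

No


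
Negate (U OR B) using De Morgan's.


De Morgan's law: ¬(P ∨ Q) ≡ ¬P ∧ ¬Q
¬(U ∨ B) = ¬U ∧ ¬B

¬U ∧ ¬B


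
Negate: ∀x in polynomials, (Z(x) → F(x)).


Original: ∀x (Z(x) → F(x))
Rule: ¬∀→∃, ¬∃→∀, negate predicate.
Negation: ∃x (Z(x) ∧ ¬F(x))

∃x (Z(x) ∧ ¬F(x))


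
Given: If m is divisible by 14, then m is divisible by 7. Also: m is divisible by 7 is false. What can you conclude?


Modus tollens: P → Q, ¬Q ⊢ ¬P
P: m is divisible by 14
Q: m is divisible by 7
We have P → Q and Q is false.
By modus tollens, P must be false.

It is not the case that m is divisible by 14


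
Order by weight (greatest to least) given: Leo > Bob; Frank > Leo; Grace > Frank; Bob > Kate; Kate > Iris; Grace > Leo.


Constraints: Leo > Bob; Frank > Leo; Grace > Frank; Bob > Kate; Kate > Iris; Grace > Leo
Method: at each step, the next-highest is the one remaining person who never appears on the smaller side of a constraint between remaining people.
  Step 1: remaining {Iris, Grace, Bob, Leo, Frank, Kate}; on the smaller side: {Iris, Bob, Leo, Frank, Kate} → Grace is next (Grace > Frank; Grace > Leo).
  Step 2: remaining {Iris, Bob, Leo, Frank, Kate}; on the smaller side: {Iris, Bob, Leo, Kate} → Frank is next (Frank > Leo).
  Step 3: remaining {Iris, Bob, Leo, Kate}; on the smaller side: {Iris, Bob, Kate} → Leo is next (Leo > Bob).
  Step 4: remaining {Iris, Bob, Kate}; on the smaller side: {Iris, Kate} → Bob is next (Bob > Kate).
  Step 5: remaining {Iris, Kate}; on the smaller side: {Iris} → Kate is next (Kate > Iris).
  Step 6: only Iris remains → lowest.
Final ranking (highest to lowest):

Grace > Frank > Leo > Bob > Kate > Iris


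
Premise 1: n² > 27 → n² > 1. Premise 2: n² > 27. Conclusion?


Modus ponens: P → Q, P ⊢ Q
P: n² > 27
Q: n² > 1
We have P → Q and P is true.
By modus ponens, Q must be true.

n² > 1


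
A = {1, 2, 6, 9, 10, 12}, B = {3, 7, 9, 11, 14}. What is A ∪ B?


A = {1, 2, 6, 9, 10, 12}
B = {3, 7, 9, 11, 14}
Operation: union
All elements combined: 1, 2, 3, 6, 7, 9, 10, 11, 12, 14

{1, 2, 3, 6, 7, 9, 10, 11, 12, 14}


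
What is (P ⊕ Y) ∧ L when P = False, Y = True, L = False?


P = False, Y = True, L = False
Step 1: P ⊕ Y = False XOR True = True
Step 2: True ∧ L = True AND False = False
XOR true when exactly one of P,Y is true; then AND with L.

False


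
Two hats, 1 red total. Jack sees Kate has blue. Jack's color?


Total red = 1, Kate = blue
Red accounted for: 0
Remaining for Jack: 1
Jack's hat is red.

red


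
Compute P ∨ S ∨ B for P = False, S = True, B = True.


P = False, S = True, B = True
Step 1: P ∨ S = False OR True = True
Step 2: True ∨ B = True OR True = True
OR is true when at least one operand is true.

True


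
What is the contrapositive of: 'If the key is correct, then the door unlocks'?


Original: If the key is correct, then the door unlocks
Contrapositive: If ¬Q, then ¬P
Negate Q: not (the door unlocks)
Negate P: not (the key is correct)

If not (the door unlocks), then not (the key is correct).


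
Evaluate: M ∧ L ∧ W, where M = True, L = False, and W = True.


M = True, L = False, W = True
Step 1: M ∧ L = True AND False = False
Step 2: (False) ∧ W = (False) AND True = False
AND is true only when ALL operands are true.

False


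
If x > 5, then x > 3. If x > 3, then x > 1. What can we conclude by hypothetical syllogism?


Hypothetical syllogism: P → Q, Q → R ⊢ P → R
Premise 1: x > 5 → x > 3
Premise 2: x > 3 → x > 1
Chain the implications: the middle term (x > 3) links the two.
Conclusion: If x > 5, then x > 1.

If x > 5, then x > 1.


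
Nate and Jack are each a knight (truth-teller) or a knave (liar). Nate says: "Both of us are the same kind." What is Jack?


Nate says: "Both of us are the same kind."
Case 1: Nate is a Knight (truth-teller)
  Statement is true → they ARE the same → Jack is also a Knight
Case 2: Nate is a Knave (liar)
  Statement is false → they are NOT the same → Jack is a Knight
In both cases, Jack is a Knight.

Knight


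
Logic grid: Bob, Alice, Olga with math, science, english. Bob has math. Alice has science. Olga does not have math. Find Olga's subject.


From clues:
  Bob → math
  Alice → science
By elimination, Olga gets the remaining.

english


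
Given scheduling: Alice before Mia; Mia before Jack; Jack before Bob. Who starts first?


Constraints: Alice before Mia; Mia before Jack; Jack before Bob
The first task can have nothing scheduled before it, so it must never appear on the right of a 'before'.
Tasks appearing after some 'before': Mia, Jack, Bob.
The only task not in that list is Alice → it is first.

Alice


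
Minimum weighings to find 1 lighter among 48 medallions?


Each weighing has 3 outcomes (left heavy / balance / right heavy), so k weighings distinguish at most 3^k cases; splitting into three near-equal groups achieves this.
Need 3^k ≥ 48: 3^3 = 27 < 48 ≤ 3^4 = 81
k = ⌈log₃(48)⌉ = 4

4


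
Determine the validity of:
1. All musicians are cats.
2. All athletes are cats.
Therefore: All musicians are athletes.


Premise 1: All musicians are cats.
Premise 2: All athletes are cats.
Conclusion: All musicians are athletes.
Fallacy: undistributed middle. cats is predicate in both.
Counterexample: musicians and athletes could be disjoint subsets of cats.

Invalid


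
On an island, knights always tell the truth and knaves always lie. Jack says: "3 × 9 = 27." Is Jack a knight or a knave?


Statement: "3 × 9 = 27."
Actual: 3 × 9 = 27
Claimed: 27
Statement is TRUE → Jack tells the truth → Knight

Knight


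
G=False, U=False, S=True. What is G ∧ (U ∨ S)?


G = False, U = False, S = True
Expression: G ∧ (U ∨ S)
Step 1: U ∨ S = False OR True = True
Step 2: G ∧ (True) = False AND True = False

False


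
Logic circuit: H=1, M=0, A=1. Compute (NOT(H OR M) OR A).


H OR M = 1
NOT(1) = 0
0 OR 1 = 1

1


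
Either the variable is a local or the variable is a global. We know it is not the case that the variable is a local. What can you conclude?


Disjunctive syllogism: P ∨ Q, ¬P ⊢ Q
Disjunction: the variable is a local ∨ the variable is a global
We know it is not the case that the variable is a local.
By disjunctive syllogism, the other disjunct must be true.

The variable is a global


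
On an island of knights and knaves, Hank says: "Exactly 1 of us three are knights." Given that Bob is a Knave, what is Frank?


Hank claims exactly 1 knights among Hank, Bob, Frank.
Given: Bob is a Knave.

Case 1: Hank is a Knight (tells truth)
  Then exactly 1 of the three are knights.
  Counting Hank, Bob: 1 knight(s) so far. Need 0 more → Frank = Knave.
Case 2: Hank is a Knave (lies)
  Then the count is NOT 1.
  If Frank = Knight, count = 1 = 1 → claim would be true, contradicts lie.
  If Frank = Knave, count = 0 ≠ 1 → lie confirmed ✓

Frank is a Knave.

Knave


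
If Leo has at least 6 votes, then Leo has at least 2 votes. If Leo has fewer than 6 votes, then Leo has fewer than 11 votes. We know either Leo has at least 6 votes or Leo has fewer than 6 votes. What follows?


Constructive dilemma: (P → Q) ∧ (R → S), P ∨ R ⊢ Q ∨ S
Premise 1: Leo has at least 6 votes → Leo has at least 2 votes
Premise 2: Leo has fewer than 6 votes → Leo has fewer than 11 votes
Premise 3: Leo has at least 6 votes ∨ Leo has fewer than 6 votes
Case 1: Assuming Leo has at least 6 votes, then by Premise 1, Leo has at least 2 votes.
Case 2: Assuming Leo has fewer than 6 votes, then by Premise 2, Leo has fewer than 11 votes.
Since one of Leo has at least 6 votes or Leo has fewer than 6 votes must hold, we get Leo has at least 2 votes or Leo has fewer than 11 votes.

Leo has at least 2 votes or Leo has fewer than 11 votes.


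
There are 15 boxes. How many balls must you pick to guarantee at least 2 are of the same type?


Pigeonhole: to guarantee k in one of n categories, need (k-1)×n + 1.
k = 2, n = 15
Minimum = (2-1) × 15 + 1 = 1 × 15 + 1

16


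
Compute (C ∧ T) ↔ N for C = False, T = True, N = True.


C = False, T = True, N = True
Step 1: C ∧ T = False AND True = False
Step 2: (False) ↔ N: true when both sides have same truth value.
Result: False ↔ True = False

False


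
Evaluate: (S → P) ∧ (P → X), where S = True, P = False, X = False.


S = True, P = False, X = False
Step 1: S → P is false only when S=True and P=False. Result: False
Step 2: P → X is false only when P=True and X=False. Result: True
Step 3: False ∧ True = False

False


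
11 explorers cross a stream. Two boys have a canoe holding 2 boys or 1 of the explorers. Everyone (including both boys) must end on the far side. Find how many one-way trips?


Per crossing of one of the explorers: boys→, one←, one of the explorers→, one← = 4 trips
11 × 4 = 44, + 1 final boys→ = 45
Minimum trips = 45

45


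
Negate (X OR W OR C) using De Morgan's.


De Morgan's law: ¬(P ∨ Q ∨ R) ≡ ¬P ∧ ¬Q ∧ ¬R
¬(X ∨ W ∨ C) = ¬X ∧ ¬W ∧ ¬C

¬X ∧ ¬W ∧ ¬C


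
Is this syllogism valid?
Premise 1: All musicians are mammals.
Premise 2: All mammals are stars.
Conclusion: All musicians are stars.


Premise 1: All musicians are mammals.
Premise 2: All mammals are stars.
Conclusion: All musicians are stars.
Barbara syllogism (AAA-1): All A are B, All B are C → All A are C.
Middle term (mammals) distributed in premise 2.

Valid


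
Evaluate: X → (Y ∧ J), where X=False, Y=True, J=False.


X = False, Y = True, J = False
Expression: X → (Y ∧ J)
Step 1: Y ∧ J = True AND False = False
Step 2: X → (False) = False → False = True

True
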